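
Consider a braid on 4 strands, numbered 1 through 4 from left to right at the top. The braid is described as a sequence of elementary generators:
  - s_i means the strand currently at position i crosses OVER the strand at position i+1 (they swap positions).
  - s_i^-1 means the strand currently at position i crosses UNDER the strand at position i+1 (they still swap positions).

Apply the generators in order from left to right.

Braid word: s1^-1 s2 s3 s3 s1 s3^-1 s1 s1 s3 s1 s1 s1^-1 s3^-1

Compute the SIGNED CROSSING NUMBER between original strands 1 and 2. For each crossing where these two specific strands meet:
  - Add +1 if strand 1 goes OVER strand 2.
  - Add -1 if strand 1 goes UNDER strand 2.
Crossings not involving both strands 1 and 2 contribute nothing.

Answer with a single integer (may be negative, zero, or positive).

Gen 1: 1 under 2. Both 1&2? yes. Contrib: -1. Sum: -1
Gen 2: crossing 1x3. Both 1&2? no. Sum: -1
Gen 3: crossing 1x4. Both 1&2? no. Sum: -1
Gen 4: crossing 4x1. Both 1&2? no. Sum: -1
Gen 5: crossing 2x3. Both 1&2? no. Sum: -1
Gen 6: crossing 1x4. Both 1&2? no. Sum: -1
Gen 7: crossing 3x2. Both 1&2? no. Sum: -1
Gen 8: crossing 2x3. Both 1&2? no. Sum: -1
Gen 9: crossing 4x1. Both 1&2? no. Sum: -1
Gen 10: crossing 3x2. Both 1&2? no. Sum: -1
Gen 11: crossing 2x3. Both 1&2? no. Sum: -1
Gen 12: crossing 3x2. Both 1&2? no. Sum: -1
Gen 13: crossing 1x4. Both 1&2? no. Sum: -1

Answer: -1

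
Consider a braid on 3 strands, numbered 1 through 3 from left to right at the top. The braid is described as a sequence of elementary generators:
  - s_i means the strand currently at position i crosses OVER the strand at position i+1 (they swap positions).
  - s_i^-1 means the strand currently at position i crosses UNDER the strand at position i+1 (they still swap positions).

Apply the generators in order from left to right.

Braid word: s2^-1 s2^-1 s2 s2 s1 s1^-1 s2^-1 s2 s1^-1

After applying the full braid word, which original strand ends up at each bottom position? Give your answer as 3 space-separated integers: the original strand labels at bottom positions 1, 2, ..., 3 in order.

Answer: 2 1 3

Derivation:
Gen 1 (s2^-1): strand 2 crosses under strand 3. Perm now: [1 3 2]
Gen 2 (s2^-1): strand 3 crosses under strand 2. Perm now: [1 2 3]
Gen 3 (s2): strand 2 crosses over strand 3. Perm now: [1 3 2]
Gen 4 (s2): strand 3 crosses over strand 2. Perm now: [1 2 3]
Gen 5 (s1): strand 1 crosses over strand 2. Perm now: [2 1 3]
Gen 6 (s1^-1): strand 2 crosses under strand 1. Perm now: [1 2 3]
Gen 7 (s2^-1): strand 2 crosses under strand 3. Perm now: [1 3 2]
Gen 8 (s2): strand 3 crosses over strand 2. Perm now: [1 2 3]
Gen 9 (s1^-1): strand 1 crosses under strand 2. Perm now: [2 1 3]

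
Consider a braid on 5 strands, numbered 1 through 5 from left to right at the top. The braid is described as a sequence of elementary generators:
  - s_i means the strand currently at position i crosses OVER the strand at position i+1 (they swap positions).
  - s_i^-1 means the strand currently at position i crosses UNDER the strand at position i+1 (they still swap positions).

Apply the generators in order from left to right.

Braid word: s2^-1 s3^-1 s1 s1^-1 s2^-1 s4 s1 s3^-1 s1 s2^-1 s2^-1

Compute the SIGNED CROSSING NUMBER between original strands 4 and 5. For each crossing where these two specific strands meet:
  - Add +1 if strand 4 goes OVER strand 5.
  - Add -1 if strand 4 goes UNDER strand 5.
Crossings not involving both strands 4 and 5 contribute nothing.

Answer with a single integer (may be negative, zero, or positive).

Gen 1: crossing 2x3. Both 4&5? no. Sum: 0
Gen 2: crossing 2x4. Both 4&5? no. Sum: 0
Gen 3: crossing 1x3. Both 4&5? no. Sum: 0
Gen 4: crossing 3x1. Both 4&5? no. Sum: 0
Gen 5: crossing 3x4. Both 4&5? no. Sum: 0
Gen 6: crossing 2x5. Both 4&5? no. Sum: 0
Gen 7: crossing 1x4. Both 4&5? no. Sum: 0
Gen 8: crossing 3x5. Both 4&5? no. Sum: 0
Gen 9: crossing 4x1. Both 4&5? no. Sum: 0
Gen 10: 4 under 5. Both 4&5? yes. Contrib: -1. Sum: -1
Gen 11: 5 under 4. Both 4&5? yes. Contrib: +1. Sum: 0

Answer: 0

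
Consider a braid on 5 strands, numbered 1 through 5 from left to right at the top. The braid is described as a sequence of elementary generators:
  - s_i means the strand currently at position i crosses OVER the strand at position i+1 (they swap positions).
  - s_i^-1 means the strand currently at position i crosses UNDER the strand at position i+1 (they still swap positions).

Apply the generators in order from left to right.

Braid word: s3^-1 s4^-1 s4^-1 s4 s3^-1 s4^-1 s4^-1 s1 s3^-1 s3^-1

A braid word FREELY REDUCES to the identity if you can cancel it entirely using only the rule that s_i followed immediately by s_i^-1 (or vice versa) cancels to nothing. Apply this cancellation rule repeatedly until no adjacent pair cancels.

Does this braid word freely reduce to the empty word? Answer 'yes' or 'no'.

Gen 1 (s3^-1): push. Stack: [s3^-1]
Gen 2 (s4^-1): push. Stack: [s3^-1 s4^-1]
Gen 3 (s4^-1): push. Stack: [s3^-1 s4^-1 s4^-1]
Gen 4 (s4): cancels prior s4^-1. Stack: [s3^-1 s4^-1]
Gen 5 (s3^-1): push. Stack: [s3^-1 s4^-1 s3^-1]
Gen 6 (s4^-1): push. Stack: [s3^-1 s4^-1 s3^-1 s4^-1]
Gen 7 (s4^-1): push. Stack: [s3^-1 s4^-1 s3^-1 s4^-1 s4^-1]
Gen 8 (s1): push. Stack: [s3^-1 s4^-1 s3^-1 s4^-1 s4^-1 s1]
Gen 9 (s3^-1): push. Stack: [s3^-1 s4^-1 s3^-1 s4^-1 s4^-1 s1 s3^-1]
Gen 10 (s3^-1): push. Stack: [s3^-1 s4^-1 s3^-1 s4^-1 s4^-1 s1 s3^-1 s3^-1]
Reduced word: s3^-1 s4^-1 s3^-1 s4^-1 s4^-1 s1 s3^-1 s3^-1

Answer: no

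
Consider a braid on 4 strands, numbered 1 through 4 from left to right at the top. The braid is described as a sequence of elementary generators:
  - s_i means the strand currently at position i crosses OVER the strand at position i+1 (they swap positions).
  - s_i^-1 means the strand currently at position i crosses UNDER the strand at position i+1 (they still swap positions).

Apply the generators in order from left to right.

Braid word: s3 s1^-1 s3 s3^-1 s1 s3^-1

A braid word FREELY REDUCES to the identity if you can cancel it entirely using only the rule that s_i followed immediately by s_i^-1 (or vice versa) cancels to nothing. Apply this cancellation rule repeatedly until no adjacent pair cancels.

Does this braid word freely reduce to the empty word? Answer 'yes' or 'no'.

Gen 1 (s3): push. Stack: [s3]
Gen 2 (s1^-1): push. Stack: [s3 s1^-1]
Gen 3 (s3): push. Stack: [s3 s1^-1 s3]
Gen 4 (s3^-1): cancels prior s3. Stack: [s3 s1^-1]
Gen 5 (s1): cancels prior s1^-1. Stack: [s3]
Gen 6 (s3^-1): cancels prior s3. Stack: []
Reduced word: (empty)

Answer: yes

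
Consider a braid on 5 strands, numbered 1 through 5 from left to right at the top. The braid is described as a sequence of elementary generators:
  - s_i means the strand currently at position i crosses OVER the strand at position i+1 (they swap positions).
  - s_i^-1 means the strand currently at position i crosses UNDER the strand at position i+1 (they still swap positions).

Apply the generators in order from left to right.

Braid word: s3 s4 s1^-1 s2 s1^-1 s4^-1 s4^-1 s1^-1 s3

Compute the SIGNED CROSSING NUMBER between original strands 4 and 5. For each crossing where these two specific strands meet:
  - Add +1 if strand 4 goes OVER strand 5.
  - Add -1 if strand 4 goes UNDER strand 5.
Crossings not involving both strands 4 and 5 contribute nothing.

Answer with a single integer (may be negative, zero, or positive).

Answer: 0

Derivation:
Gen 1: crossing 3x4. Both 4&5? no. Sum: 0
Gen 2: crossing 3x5. Both 4&5? no. Sum: 0
Gen 3: crossing 1x2. Both 4&5? no. Sum: 0
Gen 4: crossing 1x4. Both 4&5? no. Sum: 0
Gen 5: crossing 2x4. Both 4&5? no. Sum: 0
Gen 6: crossing 5x3. Both 4&5? no. Sum: 0
Gen 7: crossing 3x5. Both 4&5? no. Sum: 0
Gen 8: crossing 4x2. Both 4&5? no. Sum: 0
Gen 9: crossing 1x5. Both 4&5? no. Sum: 0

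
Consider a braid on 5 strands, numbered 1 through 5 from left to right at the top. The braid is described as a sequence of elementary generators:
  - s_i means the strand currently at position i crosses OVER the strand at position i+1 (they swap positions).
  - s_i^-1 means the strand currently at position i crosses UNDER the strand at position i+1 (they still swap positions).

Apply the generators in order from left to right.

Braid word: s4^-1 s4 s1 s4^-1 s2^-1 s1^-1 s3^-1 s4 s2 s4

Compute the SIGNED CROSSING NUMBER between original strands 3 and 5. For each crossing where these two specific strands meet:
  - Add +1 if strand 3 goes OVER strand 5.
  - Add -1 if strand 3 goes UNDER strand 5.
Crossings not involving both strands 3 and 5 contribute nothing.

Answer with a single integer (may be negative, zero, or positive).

Answer: 0

Derivation:
Gen 1: crossing 4x5. Both 3&5? no. Sum: 0
Gen 2: crossing 5x4. Both 3&5? no. Sum: 0
Gen 3: crossing 1x2. Both 3&5? no. Sum: 0
Gen 4: crossing 4x5. Both 3&5? no. Sum: 0
Gen 5: crossing 1x3. Both 3&5? no. Sum: 0
Gen 6: crossing 2x3. Both 3&5? no. Sum: 0
Gen 7: crossing 1x5. Both 3&5? no. Sum: 0
Gen 8: crossing 1x4. Both 3&5? no. Sum: 0
Gen 9: crossing 2x5. Both 3&5? no. Sum: 0
Gen 10: crossing 4x1. Both 3&5? no. Sum: 0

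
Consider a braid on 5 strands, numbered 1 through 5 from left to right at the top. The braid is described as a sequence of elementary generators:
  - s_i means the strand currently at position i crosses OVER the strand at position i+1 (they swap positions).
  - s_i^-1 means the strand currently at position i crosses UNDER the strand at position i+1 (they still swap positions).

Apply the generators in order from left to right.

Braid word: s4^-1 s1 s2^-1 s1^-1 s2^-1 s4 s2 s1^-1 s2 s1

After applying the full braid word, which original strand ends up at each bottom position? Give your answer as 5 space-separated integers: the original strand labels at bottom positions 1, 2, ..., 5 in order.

Answer: 1 2 3 4 5

Derivation:
Gen 1 (s4^-1): strand 4 crosses under strand 5. Perm now: [1 2 3 5 4]
Gen 2 (s1): strand 1 crosses over strand 2. Perm now: [2 1 3 5 4]
Gen 3 (s2^-1): strand 1 crosses under strand 3. Perm now: [2 3 1 5 4]
Gen 4 (s1^-1): strand 2 crosses under strand 3. Perm now: [3 2 1 5 4]
Gen 5 (s2^-1): strand 2 crosses under strand 1. Perm now: [3 1 2 5 4]
Gen 6 (s4): strand 5 crosses over strand 4. Perm now: [3 1 2 4 5]
Gen 7 (s2): strand 1 crosses over strand 2. Perm now: [3 2 1 4 5]
Gen 8 (s1^-1): strand 3 crosses under strand 2. Perm now: [2 3 1 4 5]
Gen 9 (s2): strand 3 crosses over strand 1. Perm now: [2 1 3 4 5]
Gen 10 (s1): strand 2 crosses over strand 1. Perm now: [1 2 3 4 5]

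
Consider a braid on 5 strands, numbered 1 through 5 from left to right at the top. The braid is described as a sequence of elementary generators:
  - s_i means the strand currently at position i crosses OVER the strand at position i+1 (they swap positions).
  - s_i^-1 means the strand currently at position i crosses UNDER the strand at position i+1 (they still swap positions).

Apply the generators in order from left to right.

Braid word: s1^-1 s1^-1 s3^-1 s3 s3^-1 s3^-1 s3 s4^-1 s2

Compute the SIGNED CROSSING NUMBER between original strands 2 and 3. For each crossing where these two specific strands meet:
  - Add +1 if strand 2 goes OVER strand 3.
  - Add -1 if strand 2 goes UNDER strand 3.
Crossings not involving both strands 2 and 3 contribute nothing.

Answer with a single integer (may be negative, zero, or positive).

Gen 1: crossing 1x2. Both 2&3? no. Sum: 0
Gen 2: crossing 2x1. Both 2&3? no. Sum: 0
Gen 3: crossing 3x4. Both 2&3? no. Sum: 0
Gen 4: crossing 4x3. Both 2&3? no. Sum: 0
Gen 5: crossing 3x4. Both 2&3? no. Sum: 0
Gen 6: crossing 4x3. Both 2&3? no. Sum: 0
Gen 7: crossing 3x4. Both 2&3? no. Sum: 0
Gen 8: crossing 3x5. Both 2&3? no. Sum: 0
Gen 9: crossing 2x4. Both 2&3? no. Sum: 0

Answer: 0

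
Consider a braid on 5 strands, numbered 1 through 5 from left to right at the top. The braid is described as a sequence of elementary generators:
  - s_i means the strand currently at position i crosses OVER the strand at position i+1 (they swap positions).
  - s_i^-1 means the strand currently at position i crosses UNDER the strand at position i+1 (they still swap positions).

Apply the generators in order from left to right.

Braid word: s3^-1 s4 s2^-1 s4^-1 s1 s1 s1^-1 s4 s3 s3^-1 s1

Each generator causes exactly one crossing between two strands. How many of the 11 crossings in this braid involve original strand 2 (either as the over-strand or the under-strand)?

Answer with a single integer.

Answer: 3

Derivation:
Gen 1: crossing 3x4. Involves strand 2? no. Count so far: 0
Gen 2: crossing 3x5. Involves strand 2? no. Count so far: 0
Gen 3: crossing 2x4. Involves strand 2? yes. Count so far: 1
Gen 4: crossing 5x3. Involves strand 2? no. Count so far: 1
Gen 5: crossing 1x4. Involves strand 2? no. Count so far: 1
Gen 6: crossing 4x1. Involves strand 2? no. Count so far: 1
Gen 7: crossing 1x4. Involves strand 2? no. Count so far: 1
Gen 8: crossing 3x5. Involves strand 2? no. Count so far: 1
Gen 9: crossing 2x5. Involves strand 2? yes. Count so far: 2
Gen 10: crossing 5x2. Involves strand 2? yes. Count so far: 3
Gen 11: crossing 4x1. Involves strand 2? no. Count so far: 3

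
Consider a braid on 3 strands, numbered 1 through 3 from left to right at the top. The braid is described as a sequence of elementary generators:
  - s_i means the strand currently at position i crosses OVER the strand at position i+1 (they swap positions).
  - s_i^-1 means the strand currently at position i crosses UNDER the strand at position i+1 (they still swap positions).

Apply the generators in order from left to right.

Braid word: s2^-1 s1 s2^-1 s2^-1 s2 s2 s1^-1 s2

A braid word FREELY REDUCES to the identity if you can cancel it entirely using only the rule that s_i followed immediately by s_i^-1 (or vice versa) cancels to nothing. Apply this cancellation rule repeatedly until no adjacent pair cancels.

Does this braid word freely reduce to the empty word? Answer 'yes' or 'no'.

Gen 1 (s2^-1): push. Stack: [s2^-1]
Gen 2 (s1): push. Stack: [s2^-1 s1]
Gen 3 (s2^-1): push. Stack: [s2^-1 s1 s2^-1]
Gen 4 (s2^-1): push. Stack: [s2^-1 s1 s2^-1 s2^-1]
Gen 5 (s2): cancels prior s2^-1. Stack: [s2^-1 s1 s2^-1]
Gen 6 (s2): cancels prior s2^-1. Stack: [s2^-1 s1]
Gen 7 (s1^-1): cancels prior s1. Stack: [s2^-1]
Gen 8 (s2): cancels prior s2^-1. Stack: []
Reduced word: (empty)

Answer: yes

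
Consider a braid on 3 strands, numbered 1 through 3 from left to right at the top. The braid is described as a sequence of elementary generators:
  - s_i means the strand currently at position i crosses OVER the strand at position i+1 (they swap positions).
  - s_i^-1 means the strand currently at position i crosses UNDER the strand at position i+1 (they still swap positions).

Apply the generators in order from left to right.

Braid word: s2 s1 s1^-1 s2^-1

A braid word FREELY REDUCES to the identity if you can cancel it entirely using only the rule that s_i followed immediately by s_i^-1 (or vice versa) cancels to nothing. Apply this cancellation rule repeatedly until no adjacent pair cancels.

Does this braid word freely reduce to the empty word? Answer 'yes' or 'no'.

Answer: yes

Derivation:
Gen 1 (s2): push. Stack: [s2]
Gen 2 (s1): push. Stack: [s2 s1]
Gen 3 (s1^-1): cancels prior s1. Stack: [s2]
Gen 4 (s2^-1): cancels prior s2. Stack: []
Reduced word: (empty)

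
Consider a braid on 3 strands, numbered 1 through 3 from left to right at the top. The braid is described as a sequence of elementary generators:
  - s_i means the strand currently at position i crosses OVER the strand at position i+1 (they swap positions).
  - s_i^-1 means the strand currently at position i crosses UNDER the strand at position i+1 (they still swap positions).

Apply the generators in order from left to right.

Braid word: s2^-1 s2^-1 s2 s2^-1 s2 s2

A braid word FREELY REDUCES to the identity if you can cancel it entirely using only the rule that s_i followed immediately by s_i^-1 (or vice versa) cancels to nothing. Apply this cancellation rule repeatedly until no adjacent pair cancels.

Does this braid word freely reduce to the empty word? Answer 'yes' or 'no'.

Gen 1 (s2^-1): push. Stack: [s2^-1]
Gen 2 (s2^-1): push. Stack: [s2^-1 s2^-1]
Gen 3 (s2): cancels prior s2^-1. Stack: [s2^-1]
Gen 4 (s2^-1): push. Stack: [s2^-1 s2^-1]
Gen 5 (s2): cancels prior s2^-1. Stack: [s2^-1]
Gen 6 (s2): cancels prior s2^-1. Stack: []
Reduced word: (empty)

Answer: yes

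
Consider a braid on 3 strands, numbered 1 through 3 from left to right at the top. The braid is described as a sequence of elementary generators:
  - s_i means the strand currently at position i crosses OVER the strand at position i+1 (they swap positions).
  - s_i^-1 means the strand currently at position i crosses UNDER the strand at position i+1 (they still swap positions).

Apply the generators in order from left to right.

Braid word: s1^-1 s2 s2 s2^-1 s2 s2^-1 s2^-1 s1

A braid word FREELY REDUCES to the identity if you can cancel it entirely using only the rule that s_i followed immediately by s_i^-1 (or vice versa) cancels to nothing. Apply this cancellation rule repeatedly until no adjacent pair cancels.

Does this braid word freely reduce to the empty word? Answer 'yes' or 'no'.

Gen 1 (s1^-1): push. Stack: [s1^-1]
Gen 2 (s2): push. Stack: [s1^-1 s2]
Gen 3 (s2): push. Stack: [s1^-1 s2 s2]
Gen 4 (s2^-1): cancels prior s2. Stack: [s1^-1 s2]
Gen 5 (s2): push. Stack: [s1^-1 s2 s2]
Gen 6 (s2^-1): cancels prior s2. Stack: [s1^-1 s2]
Gen 7 (s2^-1): cancels prior s2. Stack: [s1^-1]
Gen 8 (s1): cancels prior s1^-1. Stack: []
Reduced word: (empty)

Answer: yes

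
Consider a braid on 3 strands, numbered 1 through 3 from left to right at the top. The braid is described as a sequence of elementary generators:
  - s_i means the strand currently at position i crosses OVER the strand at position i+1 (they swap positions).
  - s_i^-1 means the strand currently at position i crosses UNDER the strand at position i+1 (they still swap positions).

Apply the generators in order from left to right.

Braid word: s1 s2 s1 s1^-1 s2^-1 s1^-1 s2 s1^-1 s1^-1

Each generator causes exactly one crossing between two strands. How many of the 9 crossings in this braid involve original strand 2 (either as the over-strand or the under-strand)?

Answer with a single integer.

Answer: 5

Derivation:
Gen 1: crossing 1x2. Involves strand 2? yes. Count so far: 1
Gen 2: crossing 1x3. Involves strand 2? no. Count so far: 1
Gen 3: crossing 2x3. Involves strand 2? yes. Count so far: 2
Gen 4: crossing 3x2. Involves strand 2? yes. Count so far: 3
Gen 5: crossing 3x1. Involves strand 2? no. Count so far: 3
Gen 6: crossing 2x1. Involves strand 2? yes. Count so far: 4
Gen 7: crossing 2x3. Involves strand 2? yes. Count so far: 5
Gen 8: crossing 1x3. Involves strand 2? no. Count so far: 5
Gen 9: crossing 3x1. Involves strand 2? no. Count so far: 5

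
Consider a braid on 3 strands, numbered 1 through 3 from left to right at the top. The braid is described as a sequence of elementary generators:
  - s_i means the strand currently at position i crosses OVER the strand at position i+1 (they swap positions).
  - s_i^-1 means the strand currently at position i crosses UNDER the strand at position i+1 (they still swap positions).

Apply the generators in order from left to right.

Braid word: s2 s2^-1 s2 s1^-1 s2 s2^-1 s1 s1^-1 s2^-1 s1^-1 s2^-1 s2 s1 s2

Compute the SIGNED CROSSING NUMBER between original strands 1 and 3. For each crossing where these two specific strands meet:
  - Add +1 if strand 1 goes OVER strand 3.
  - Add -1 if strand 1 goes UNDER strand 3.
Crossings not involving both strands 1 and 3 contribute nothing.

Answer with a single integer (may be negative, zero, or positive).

Gen 1: crossing 2x3. Both 1&3? no. Sum: 0
Gen 2: crossing 3x2. Both 1&3? no. Sum: 0
Gen 3: crossing 2x3. Both 1&3? no. Sum: 0
Gen 4: 1 under 3. Both 1&3? yes. Contrib: -1. Sum: -1
Gen 5: crossing 1x2. Both 1&3? no. Sum: -1
Gen 6: crossing 2x1. Both 1&3? no. Sum: -1
Gen 7: 3 over 1. Both 1&3? yes. Contrib: -1. Sum: -2
Gen 8: 1 under 3. Both 1&3? yes. Contrib: -1. Sum: -3
Gen 9: crossing 1x2. Both 1&3? no. Sum: -3
Gen 10: crossing 3x2. Both 1&3? no. Sum: -3
Gen 11: 3 under 1. Both 1&3? yes. Contrib: +1. Sum: -2
Gen 12: 1 over 3. Both 1&3? yes. Contrib: +1. Sum: -1
Gen 13: crossing 2x3. Both 1&3? no. Sum: -1
Gen 14: crossing 2x1. Both 1&3? no. Sum: -1

Answer: -1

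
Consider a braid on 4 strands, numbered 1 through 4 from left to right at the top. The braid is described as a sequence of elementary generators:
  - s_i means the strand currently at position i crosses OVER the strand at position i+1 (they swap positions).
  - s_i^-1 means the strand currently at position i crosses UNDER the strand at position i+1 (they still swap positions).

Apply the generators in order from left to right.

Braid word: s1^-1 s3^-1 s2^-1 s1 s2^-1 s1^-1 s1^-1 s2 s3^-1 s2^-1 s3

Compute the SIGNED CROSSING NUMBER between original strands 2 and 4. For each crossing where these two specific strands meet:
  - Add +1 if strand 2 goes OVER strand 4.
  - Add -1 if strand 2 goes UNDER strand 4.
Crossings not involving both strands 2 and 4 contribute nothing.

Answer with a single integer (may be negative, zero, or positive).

Answer: 1

Derivation:
Gen 1: crossing 1x2. Both 2&4? no. Sum: 0
Gen 2: crossing 3x4. Both 2&4? no. Sum: 0
Gen 3: crossing 1x4. Both 2&4? no. Sum: 0
Gen 4: 2 over 4. Both 2&4? yes. Contrib: +1. Sum: 1
Gen 5: crossing 2x1. Both 2&4? no. Sum: 1
Gen 6: crossing 4x1. Both 2&4? no. Sum: 1
Gen 7: crossing 1x4. Both 2&4? no. Sum: 1
Gen 8: crossing 1x2. Both 2&4? no. Sum: 1
Gen 9: crossing 1x3. Both 2&4? no. Sum: 1
Gen 10: crossing 2x3. Both 2&4? no. Sum: 1
Gen 11: crossing 2x1. Both 2&4? no. Sum: 1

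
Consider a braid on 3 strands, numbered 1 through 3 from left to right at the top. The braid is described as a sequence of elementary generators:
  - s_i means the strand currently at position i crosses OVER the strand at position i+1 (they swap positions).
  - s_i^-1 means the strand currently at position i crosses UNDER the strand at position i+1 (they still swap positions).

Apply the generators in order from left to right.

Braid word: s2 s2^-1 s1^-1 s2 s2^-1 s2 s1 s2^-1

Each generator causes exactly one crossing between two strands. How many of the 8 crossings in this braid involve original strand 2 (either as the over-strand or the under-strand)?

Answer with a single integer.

Answer: 5

Derivation:
Gen 1: crossing 2x3. Involves strand 2? yes. Count so far: 1
Gen 2: crossing 3x2. Involves strand 2? yes. Count so far: 2
Gen 3: crossing 1x2. Involves strand 2? yes. Count so far: 3
Gen 4: crossing 1x3. Involves strand 2? no. Count so far: 3
Gen 5: crossing 3x1. Involves strand 2? no. Count so far: 3
Gen 6: crossing 1x3. Involves strand 2? no. Count so far: 3
Gen 7: crossing 2x3. Involves strand 2? yes. Count so far: 4
Gen 8: crossing 2x1. Involves strand 2? yes. Count so far: 5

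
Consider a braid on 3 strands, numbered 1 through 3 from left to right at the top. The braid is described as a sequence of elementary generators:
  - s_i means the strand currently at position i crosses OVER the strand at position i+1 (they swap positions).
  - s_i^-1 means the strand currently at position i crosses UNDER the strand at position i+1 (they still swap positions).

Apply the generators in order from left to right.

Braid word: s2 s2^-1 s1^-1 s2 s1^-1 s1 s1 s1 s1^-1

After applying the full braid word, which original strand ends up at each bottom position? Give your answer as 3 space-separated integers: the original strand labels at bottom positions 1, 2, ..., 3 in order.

Gen 1 (s2): strand 2 crosses over strand 3. Perm now: [1 3 2]
Gen 2 (s2^-1): strand 3 crosses under strand 2. Perm now: [1 2 3]
Gen 3 (s1^-1): strand 1 crosses under strand 2. Perm now: [2 1 3]
Gen 4 (s2): strand 1 crosses over strand 3. Perm now: [2 3 1]
Gen 5 (s1^-1): strand 2 crosses under strand 3. Perm now: [3 2 1]
Gen 6 (s1): strand 3 crosses over strand 2. Perm now: [2 3 1]
Gen 7 (s1): strand 2 crosses over strand 3. Perm now: [3 2 1]
Gen 8 (s1): strand 3 crosses over strand 2. Perm now: [2 3 1]
Gen 9 (s1^-1): strand 2 crosses under strand 3. Perm now: [3 2 1]

Answer: 3 2 1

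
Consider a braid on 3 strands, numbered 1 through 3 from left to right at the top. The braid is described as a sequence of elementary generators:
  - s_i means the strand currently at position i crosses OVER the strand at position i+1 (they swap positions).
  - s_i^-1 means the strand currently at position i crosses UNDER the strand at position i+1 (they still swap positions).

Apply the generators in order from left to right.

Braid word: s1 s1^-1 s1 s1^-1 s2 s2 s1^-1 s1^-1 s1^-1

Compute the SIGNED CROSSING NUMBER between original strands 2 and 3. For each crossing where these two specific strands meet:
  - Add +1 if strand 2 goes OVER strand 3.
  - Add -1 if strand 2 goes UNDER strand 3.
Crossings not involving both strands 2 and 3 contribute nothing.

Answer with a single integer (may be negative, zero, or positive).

Gen 1: crossing 1x2. Both 2&3? no. Sum: 0
Gen 2: crossing 2x1. Both 2&3? no. Sum: 0
Gen 3: crossing 1x2. Both 2&3? no. Sum: 0
Gen 4: crossing 2x1. Both 2&3? no. Sum: 0
Gen 5: 2 over 3. Both 2&3? yes. Contrib: +1. Sum: 1
Gen 6: 3 over 2. Both 2&3? yes. Contrib: -1. Sum: 0
Gen 7: crossing 1x2. Both 2&3? no. Sum: 0
Gen 8: crossing 2x1. Both 2&3? no. Sum: 0
Gen 9: crossing 1x2. Both 2&3? no. Sum: 0

Answer: 0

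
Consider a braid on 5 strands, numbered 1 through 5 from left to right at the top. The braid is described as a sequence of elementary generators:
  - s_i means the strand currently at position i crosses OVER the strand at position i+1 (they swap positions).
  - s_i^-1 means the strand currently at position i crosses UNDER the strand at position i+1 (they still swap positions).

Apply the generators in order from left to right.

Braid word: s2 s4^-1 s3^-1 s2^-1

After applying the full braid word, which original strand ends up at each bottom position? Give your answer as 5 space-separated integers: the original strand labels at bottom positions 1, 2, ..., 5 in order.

Answer: 1 5 3 2 4

Derivation:
Gen 1 (s2): strand 2 crosses over strand 3. Perm now: [1 3 2 4 5]
Gen 2 (s4^-1): strand 4 crosses under strand 5. Perm now: [1 3 2 5 4]
Gen 3 (s3^-1): strand 2 crosses under strand 5. Perm now: [1 3 5 2 4]
Gen 4 (s2^-1): strand 3 crosses under strand 5. Perm now: [1 5 3 2 4]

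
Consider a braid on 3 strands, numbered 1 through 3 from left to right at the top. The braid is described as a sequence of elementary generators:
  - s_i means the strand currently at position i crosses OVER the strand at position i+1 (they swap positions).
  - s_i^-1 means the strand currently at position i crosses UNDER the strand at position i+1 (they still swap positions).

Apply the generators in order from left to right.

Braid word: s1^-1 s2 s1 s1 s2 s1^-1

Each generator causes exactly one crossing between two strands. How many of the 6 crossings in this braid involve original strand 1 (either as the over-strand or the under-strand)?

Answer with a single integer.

Answer: 4

Derivation:
Gen 1: crossing 1x2. Involves strand 1? yes. Count so far: 1
Gen 2: crossing 1x3. Involves strand 1? yes. Count so far: 2
Gen 3: crossing 2x3. Involves strand 1? no. Count so far: 2
Gen 4: crossing 3x2. Involves strand 1? no. Count so far: 2
Gen 5: crossing 3x1. Involves strand 1? yes. Count so far: 3
Gen 6: crossing 2x1. Involves strand 1? yes. Count so far: 4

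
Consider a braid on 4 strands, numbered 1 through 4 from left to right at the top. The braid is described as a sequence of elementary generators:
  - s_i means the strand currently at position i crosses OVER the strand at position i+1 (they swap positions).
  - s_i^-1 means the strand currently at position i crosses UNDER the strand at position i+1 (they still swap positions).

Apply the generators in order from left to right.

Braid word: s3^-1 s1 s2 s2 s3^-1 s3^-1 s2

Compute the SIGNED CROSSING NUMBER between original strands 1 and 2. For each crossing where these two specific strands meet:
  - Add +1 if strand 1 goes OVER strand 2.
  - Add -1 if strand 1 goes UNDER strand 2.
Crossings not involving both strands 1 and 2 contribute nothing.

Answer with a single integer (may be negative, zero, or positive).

Answer: 1

Derivation:
Gen 1: crossing 3x4. Both 1&2? no. Sum: 0
Gen 2: 1 over 2. Both 1&2? yes. Contrib: +1. Sum: 1
Gen 3: crossing 1x4. Both 1&2? no. Sum: 1
Gen 4: crossing 4x1. Both 1&2? no. Sum: 1
Gen 5: crossing 4x3. Both 1&2? no. Sum: 1
Gen 6: crossing 3x4. Both 1&2? no. Sum: 1
Gen 7: crossing 1x4. Both 1&2? no. Sum: 1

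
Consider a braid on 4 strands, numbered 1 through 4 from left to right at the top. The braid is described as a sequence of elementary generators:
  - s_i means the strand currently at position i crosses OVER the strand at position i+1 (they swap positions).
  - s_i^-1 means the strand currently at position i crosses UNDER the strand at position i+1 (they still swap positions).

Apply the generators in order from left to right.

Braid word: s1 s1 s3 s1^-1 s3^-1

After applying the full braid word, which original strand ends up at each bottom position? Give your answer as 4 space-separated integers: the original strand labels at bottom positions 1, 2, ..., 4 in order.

Gen 1 (s1): strand 1 crosses over strand 2. Perm now: [2 1 3 4]
Gen 2 (s1): strand 2 crosses over strand 1. Perm now: [1 2 3 4]
Gen 3 (s3): strand 3 crosses over strand 4. Perm now: [1 2 4 3]
Gen 4 (s1^-1): strand 1 crosses under strand 2. Perm now: [2 1 4 3]
Gen 5 (s3^-1): strand 4 crosses under strand 3. Perm now: [2 1 3 4]

Answer: 2 1 3 4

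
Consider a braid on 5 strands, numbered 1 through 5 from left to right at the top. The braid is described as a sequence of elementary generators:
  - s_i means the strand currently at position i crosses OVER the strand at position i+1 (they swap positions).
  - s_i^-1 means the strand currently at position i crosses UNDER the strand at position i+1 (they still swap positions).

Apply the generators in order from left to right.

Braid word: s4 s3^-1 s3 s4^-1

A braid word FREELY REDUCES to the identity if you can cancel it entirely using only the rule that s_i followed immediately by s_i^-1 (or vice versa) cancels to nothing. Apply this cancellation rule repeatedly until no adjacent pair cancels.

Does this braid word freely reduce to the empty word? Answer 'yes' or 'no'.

Gen 1 (s4): push. Stack: [s4]
Gen 2 (s3^-1): push. Stack: [s4 s3^-1]
Gen 3 (s3): cancels prior s3^-1. Stack: [s4]
Gen 4 (s4^-1): cancels prior s4. Stack: []
Reduced word: (empty)

Answer: yes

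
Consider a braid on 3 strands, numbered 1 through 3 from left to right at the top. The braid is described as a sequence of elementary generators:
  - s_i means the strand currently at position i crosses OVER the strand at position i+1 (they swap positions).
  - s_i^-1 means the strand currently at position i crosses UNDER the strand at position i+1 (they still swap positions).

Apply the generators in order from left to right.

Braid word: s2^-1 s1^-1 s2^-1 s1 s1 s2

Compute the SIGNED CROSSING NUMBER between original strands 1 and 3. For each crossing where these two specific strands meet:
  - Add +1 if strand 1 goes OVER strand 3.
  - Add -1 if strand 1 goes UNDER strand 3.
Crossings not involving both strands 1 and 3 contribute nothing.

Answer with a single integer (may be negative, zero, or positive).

Gen 1: crossing 2x3. Both 1&3? no. Sum: 0
Gen 2: 1 under 3. Both 1&3? yes. Contrib: -1. Sum: -1
Gen 3: crossing 1x2. Both 1&3? no. Sum: -1
Gen 4: crossing 3x2. Both 1&3? no. Sum: -1
Gen 5: crossing 2x3. Both 1&3? no. Sum: -1
Gen 6: crossing 2x1. Both 1&3? no. Sum: -1

Answer: -1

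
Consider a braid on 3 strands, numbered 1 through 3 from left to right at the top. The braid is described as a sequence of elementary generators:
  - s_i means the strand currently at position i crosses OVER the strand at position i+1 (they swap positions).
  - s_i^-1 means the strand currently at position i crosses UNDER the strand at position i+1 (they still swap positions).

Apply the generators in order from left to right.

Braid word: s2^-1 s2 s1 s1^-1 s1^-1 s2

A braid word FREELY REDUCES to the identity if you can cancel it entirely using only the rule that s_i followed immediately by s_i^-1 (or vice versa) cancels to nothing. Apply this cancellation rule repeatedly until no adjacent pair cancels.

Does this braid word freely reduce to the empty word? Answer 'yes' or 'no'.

Gen 1 (s2^-1): push. Stack: [s2^-1]
Gen 2 (s2): cancels prior s2^-1. Stack: []
Gen 3 (s1): push. Stack: [s1]
Gen 4 (s1^-1): cancels prior s1. Stack: []
Gen 5 (s1^-1): push. Stack: [s1^-1]
Gen 6 (s2): push. Stack: [s1^-1 s2]
Reduced word: s1^-1 s2

Answer: no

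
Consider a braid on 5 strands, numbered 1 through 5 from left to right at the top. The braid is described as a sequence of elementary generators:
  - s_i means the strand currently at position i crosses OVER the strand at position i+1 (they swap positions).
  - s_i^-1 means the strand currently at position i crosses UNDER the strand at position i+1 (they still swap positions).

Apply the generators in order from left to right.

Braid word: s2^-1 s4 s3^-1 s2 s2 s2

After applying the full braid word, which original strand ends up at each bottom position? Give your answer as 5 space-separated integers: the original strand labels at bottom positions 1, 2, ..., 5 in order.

Answer: 1 5 3 2 4

Derivation:
Gen 1 (s2^-1): strand 2 crosses under strand 3. Perm now: [1 3 2 4 5]
Gen 2 (s4): strand 4 crosses over strand 5. Perm now: [1 3 2 5 4]
Gen 3 (s3^-1): strand 2 crosses under strand 5. Perm now: [1 3 5 2 4]
Gen 4 (s2): strand 3 crosses over strand 5. Perm now: [1 5 3 2 4]
Gen 5 (s2): strand 5 crosses over strand 3. Perm now: [1 3 5 2 4]
Gen 6 (s2): strand 3 crosses over strand 5. Perm now: [1 5 3 2 4]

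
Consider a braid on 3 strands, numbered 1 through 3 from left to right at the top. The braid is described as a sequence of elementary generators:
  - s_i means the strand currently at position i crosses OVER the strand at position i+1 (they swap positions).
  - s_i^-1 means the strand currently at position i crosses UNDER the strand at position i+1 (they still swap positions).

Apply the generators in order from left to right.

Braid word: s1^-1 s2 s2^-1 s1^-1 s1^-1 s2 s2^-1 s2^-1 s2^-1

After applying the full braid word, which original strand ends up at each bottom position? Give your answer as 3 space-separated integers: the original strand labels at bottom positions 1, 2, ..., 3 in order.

Answer: 2 1 3

Derivation:
Gen 1 (s1^-1): strand 1 crosses under strand 2. Perm now: [2 1 3]
Gen 2 (s2): strand 1 crosses over strand 3. Perm now: [2 3 1]
Gen 3 (s2^-1): strand 3 crosses under strand 1. Perm now: [2 1 3]
Gen 4 (s1^-1): strand 2 crosses under strand 1. Perm now: [1 2 3]
Gen 5 (s1^-1): strand 1 crosses under strand 2. Perm now: [2 1 3]
Gen 6 (s2): strand 1 crosses over strand 3. Perm now: [2 3 1]
Gen 7 (s2^-1): strand 3 crosses under strand 1. Perm now: [2 1 3]
Gen 8 (s2^-1): strand 1 crosses under strand 3. Perm now: [2 3 1]
Gen 9 (s2^-1): strand 3 crosses under strand 1. Perm now: [2 1 3]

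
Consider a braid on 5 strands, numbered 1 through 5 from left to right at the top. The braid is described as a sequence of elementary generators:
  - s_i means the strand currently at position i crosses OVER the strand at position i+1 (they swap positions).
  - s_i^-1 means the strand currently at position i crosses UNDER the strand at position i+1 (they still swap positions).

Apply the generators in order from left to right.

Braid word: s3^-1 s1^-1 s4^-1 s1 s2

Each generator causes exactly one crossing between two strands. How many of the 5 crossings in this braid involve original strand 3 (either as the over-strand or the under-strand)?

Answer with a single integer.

Gen 1: crossing 3x4. Involves strand 3? yes. Count so far: 1
Gen 2: crossing 1x2. Involves strand 3? no. Count so far: 1
Gen 3: crossing 3x5. Involves strand 3? yes. Count so far: 2
Gen 4: crossing 2x1. Involves strand 3? no. Count so far: 2
Gen 5: crossing 2x4. Involves strand 3? no. Count so far: 2

Answer: 2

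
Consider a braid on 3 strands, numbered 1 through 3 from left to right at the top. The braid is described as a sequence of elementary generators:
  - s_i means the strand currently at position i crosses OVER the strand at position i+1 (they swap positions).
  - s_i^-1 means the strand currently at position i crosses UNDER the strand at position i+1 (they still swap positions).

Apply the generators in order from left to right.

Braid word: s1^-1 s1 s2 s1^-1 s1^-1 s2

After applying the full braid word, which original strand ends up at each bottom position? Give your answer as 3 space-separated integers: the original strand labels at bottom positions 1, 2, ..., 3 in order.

Answer: 1 2 3

Derivation:
Gen 1 (s1^-1): strand 1 crosses under strand 2. Perm now: [2 1 3]
Gen 2 (s1): strand 2 crosses over strand 1. Perm now: [1 2 3]
Gen 3 (s2): strand 2 crosses over strand 3. Perm now: [1 3 2]
Gen 4 (s1^-1): strand 1 crosses under strand 3. Perm now: [3 1 2]
Gen 5 (s1^-1): strand 3 crosses under strand 1. Perm now: [1 3 2]
Gen 6 (s2): strand 3 crosses over strand 2. Perm now: [1 2 3]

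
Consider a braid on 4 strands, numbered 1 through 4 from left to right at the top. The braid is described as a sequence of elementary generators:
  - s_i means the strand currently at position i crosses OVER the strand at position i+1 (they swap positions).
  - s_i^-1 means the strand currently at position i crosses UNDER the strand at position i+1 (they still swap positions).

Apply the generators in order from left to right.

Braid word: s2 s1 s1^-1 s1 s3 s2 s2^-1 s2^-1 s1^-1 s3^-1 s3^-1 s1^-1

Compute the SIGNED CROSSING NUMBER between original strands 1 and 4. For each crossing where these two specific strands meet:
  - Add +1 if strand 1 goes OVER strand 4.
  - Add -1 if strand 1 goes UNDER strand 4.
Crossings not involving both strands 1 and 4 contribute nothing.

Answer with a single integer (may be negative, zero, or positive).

Gen 1: crossing 2x3. Both 1&4? no. Sum: 0
Gen 2: crossing 1x3. Both 1&4? no. Sum: 0
Gen 3: crossing 3x1. Both 1&4? no. Sum: 0
Gen 4: crossing 1x3. Both 1&4? no. Sum: 0
Gen 5: crossing 2x4. Both 1&4? no. Sum: 0
Gen 6: 1 over 4. Both 1&4? yes. Contrib: +1. Sum: 1
Gen 7: 4 under 1. Both 1&4? yes. Contrib: +1. Sum: 2
Gen 8: 1 under 4. Both 1&4? yes. Contrib: -1. Sum: 1
Gen 9: crossing 3x4. Both 1&4? no. Sum: 1
Gen 10: crossing 1x2. Both 1&4? no. Sum: 1
Gen 11: crossing 2x1. Both 1&4? no. Sum: 1
Gen 12: crossing 4x3. Both 1&4? no. Sum: 1

Answer: 1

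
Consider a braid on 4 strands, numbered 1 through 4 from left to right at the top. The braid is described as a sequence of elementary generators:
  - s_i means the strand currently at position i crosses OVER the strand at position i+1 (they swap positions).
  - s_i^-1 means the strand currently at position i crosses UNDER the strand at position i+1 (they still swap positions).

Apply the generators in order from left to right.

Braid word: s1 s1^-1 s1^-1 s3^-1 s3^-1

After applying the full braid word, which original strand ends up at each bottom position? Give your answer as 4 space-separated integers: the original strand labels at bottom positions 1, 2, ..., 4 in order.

Gen 1 (s1): strand 1 crosses over strand 2. Perm now: [2 1 3 4]
Gen 2 (s1^-1): strand 2 crosses under strand 1. Perm now: [1 2 3 4]
Gen 3 (s1^-1): strand 1 crosses under strand 2. Perm now: [2 1 3 4]
Gen 4 (s3^-1): strand 3 crosses under strand 4. Perm now: [2 1 4 3]
Gen 5 (s3^-1): strand 4 crosses under strand 3. Perm now: [2 1 3 4]

Answer: 2 1 3 4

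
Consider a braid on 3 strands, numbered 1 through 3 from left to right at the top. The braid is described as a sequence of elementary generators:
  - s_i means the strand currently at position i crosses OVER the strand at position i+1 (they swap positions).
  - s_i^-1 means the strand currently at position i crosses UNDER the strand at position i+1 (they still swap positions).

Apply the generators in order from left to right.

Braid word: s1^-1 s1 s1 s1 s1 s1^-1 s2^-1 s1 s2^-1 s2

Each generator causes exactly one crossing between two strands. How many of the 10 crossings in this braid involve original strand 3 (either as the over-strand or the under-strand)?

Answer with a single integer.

Answer: 2

Derivation:
Gen 1: crossing 1x2. Involves strand 3? no. Count so far: 0
Gen 2: crossing 2x1. Involves strand 3? no. Count so far: 0
Gen 3: crossing 1x2. Involves strand 3? no. Count so far: 0
Gen 4: crossing 2x1. Involves strand 3? no. Count so far: 0
Gen 5: crossing 1x2. Involves strand 3? no. Count so far: 0
Gen 6: crossing 2x1. Involves strand 3? no. Count so far: 0
Gen 7: crossing 2x3. Involves strand 3? yes. Count so far: 1
Gen 8: crossing 1x3. Involves strand 3? yes. Count so far: 2
Gen 9: crossing 1x2. Involves strand 3? no. Count so far: 2
Gen 10: crossing 2x1. Involves strand 3? no. Count so far: 2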